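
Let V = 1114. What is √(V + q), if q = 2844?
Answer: √3958 ≈ 62.913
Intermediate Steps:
√(V + q) = √(1114 + 2844) = √3958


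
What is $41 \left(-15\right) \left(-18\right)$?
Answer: $11070$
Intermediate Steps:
$41 \left(-15\right) \left(-18\right) = \left(-615\right) \left(-18\right) = 11070$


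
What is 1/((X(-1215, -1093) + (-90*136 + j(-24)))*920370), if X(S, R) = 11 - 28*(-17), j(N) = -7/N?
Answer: -4/43267360675 ≈ -9.2448e-11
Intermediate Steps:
X(S, R) = 487 (X(S, R) = 11 + 476 = 487)
1/((X(-1215, -1093) + (-90*136 + j(-24)))*920370) = 1/((487 + (-90*136 - 7/(-24)))*920370) = (1/920370)/(487 + (-12240 - 7*(-1/24))) = (1/920370)/(487 + (-12240 + 7/24)) = (1/920370)/(487 - 293753/24) = (1/920370)/(-282065/24) = -24/282065*1/920370 = -4/43267360675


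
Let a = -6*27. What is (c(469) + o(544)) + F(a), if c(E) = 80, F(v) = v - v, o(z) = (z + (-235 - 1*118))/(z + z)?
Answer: 87231/1088 ≈ 80.176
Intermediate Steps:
a = -162
o(z) = (-353 + z)/(2*z) (o(z) = (z + (-235 - 118))/((2*z)) = (z - 353)*(1/(2*z)) = (-353 + z)*(1/(2*z)) = (-353 + z)/(2*z))
F(v) = 0
(c(469) + o(544)) + F(a) = (80 + (1/2)*(-353 + 544)/544) + 0 = (80 + (1/2)*(1/544)*191) + 0 = (80 + 191/1088) + 0 = 87231/1088 + 0 = 87231/1088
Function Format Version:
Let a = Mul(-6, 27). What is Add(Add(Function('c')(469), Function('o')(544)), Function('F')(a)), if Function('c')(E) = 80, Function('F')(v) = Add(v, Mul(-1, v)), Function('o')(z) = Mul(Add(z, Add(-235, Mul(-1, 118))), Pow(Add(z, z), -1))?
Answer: Rational(87231, 1088) ≈ 80.176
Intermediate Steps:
a = -162
Function('o')(z) = Mul(Rational(1, 2), Pow(z, -1), Add(-353, z)) (Function('o')(z) = Mul(Add(z, Add(-235, -118)), Pow(Mul(2, z), -1)) = Mul(Add(z, -353), Mul(Rational(1, 2), Pow(z, -1))) = Mul(Add(-353, z), Mul(Rational(1, 2), Pow(z, -1))) = Mul(Rational(1, 2), Pow(z, -1), Add(-353, z)))
Function('F')(v) = 0
Add(Add(Function('c')(469), Function('o')(544)), Function('F')(a)) = Add(Add(80, Mul(Rational(1, 2), Pow(544, -1), Add(-353, 544))), 0) = Add(Add(80, Mul(Rational(1, 2), Rational(1, 544), 191)), 0) = Add(Add(80, Rational(191, 1088)), 0) = Add(Rational(87231, 1088), 0) = Rational(87231, 1088)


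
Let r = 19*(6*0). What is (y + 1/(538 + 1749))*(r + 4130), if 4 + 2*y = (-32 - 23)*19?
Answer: -4954060965/2287 ≈ -2.1662e+6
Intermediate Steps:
y = -1049/2 (y = -2 + ((-32 - 23)*19)/2 = -2 + (-55*19)/2 = -2 + (½)*(-1045) = -2 - 1045/2 = -1049/2 ≈ -524.50)
r = 0 (r = 19*0 = 0)
(y + 1/(538 + 1749))*(r + 4130) = (-1049/2 + 1/(538 + 1749))*(0 + 4130) = (-1049/2 + 1/2287)*4130 = -2399061/4574*4130 = -4954060965/2287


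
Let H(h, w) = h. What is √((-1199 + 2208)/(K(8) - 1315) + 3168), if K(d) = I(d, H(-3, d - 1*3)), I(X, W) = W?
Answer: √5501878970/1318 ≈ 56.278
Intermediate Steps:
K(d) = -3
√((-1199 + 2208)/(K(8) - 1315) + 3168) = √((-1199 + 2208)/(-3 - 1315) + 3168) = √(1009/(-1318) + 3168) = √(1009*(-1/1318) + 3168) = √(-1009/1318 + 3168) = √(4174415/1318) = √5501878970/1318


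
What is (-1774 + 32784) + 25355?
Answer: 56365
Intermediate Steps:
(-1774 + 32784) + 25355 = 31010 + 25355 = 56365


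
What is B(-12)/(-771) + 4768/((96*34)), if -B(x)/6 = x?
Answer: 35845/26214 ≈ 1.3674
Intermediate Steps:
B(x) = -6*x
B(-12)/(-771) + 4768/((96*34)) = -6*(-12)/(-771) + 4768/((96*34)) = 72*(-1/771) + 4768/3264 = -24/257 + 4768*(1/3264) = -24/257 + 149/102 = 35845/26214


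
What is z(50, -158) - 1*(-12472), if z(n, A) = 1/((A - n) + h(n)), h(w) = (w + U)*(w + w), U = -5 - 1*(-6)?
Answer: 61013025/4892 ≈ 12472.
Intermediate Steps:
U = 1 (U = -5 + 6 = 1)
h(w) = 2*w*(1 + w) (h(w) = (w + 1)*(w + w) = (1 + w)*(2*w) = 2*w*(1 + w))
z(n, A) = 1/(A - n + 2*n*(1 + n)) (z(n, A) = 1/((A - n) + 2*n*(1 + n)) = 1/(A - n + 2*n*(1 + n)))
z(50, -158) - 1*(-12472) = 1/(-158 + 50 + 2*50²) - 1*(-12472) = 1/(-158 + 50 + 2*2500) + 12472 = 1/(-158 + 50 + 5000) + 12472 = 1/4892 + 12472 = 61013025/4892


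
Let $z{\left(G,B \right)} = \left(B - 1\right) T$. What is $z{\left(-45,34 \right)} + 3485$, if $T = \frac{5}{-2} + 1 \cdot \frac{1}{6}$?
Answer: $3408$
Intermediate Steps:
$T = - \frac{7}{3}$ ($T = 5 \left(- \frac{1}{2}\right) + 1 \cdot \frac{1}{6} = - \frac{5}{2} + \frac{1}{6} = - \frac{7}{3} \approx -2.3333$)
$z{\left(G,B \right)} = \frac{7}{3} - \frac{7 B}{3}$ ($z{\left(G,B \right)} = \left(B - 1\right) \left(- \frac{7}{3}\right) = \left(-1 + B\right) \left(- \frac{7}{3}\right) = \frac{7}{3} - \frac{7 B}{3}$)
$z{\left(-45,34 \right)} + 3485 = \left(\frac{7}{3} - \frac{238}{3}\right) + 3485 = -77 + 3485 = 3408$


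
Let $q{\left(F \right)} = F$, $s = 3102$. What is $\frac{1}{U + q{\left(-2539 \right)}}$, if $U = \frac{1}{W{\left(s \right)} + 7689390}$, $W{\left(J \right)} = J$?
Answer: $- \frac{7692492}{19531237187} \approx -0.00039386$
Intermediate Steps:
$U = \frac{1}{7692492}$ ($U = \frac{1}{3102 + 7689390} = \frac{1}{7692492} \approx 1.3 \cdot 10^{-7}$)
$\frac{1}{U + q{\left(-2539 \right)}} = \frac{1}{\frac{1}{7692492} - 2539} = \frac{1}{- \frac{19531237187}{7692492}} = - \frac{7692492}{19531237187}$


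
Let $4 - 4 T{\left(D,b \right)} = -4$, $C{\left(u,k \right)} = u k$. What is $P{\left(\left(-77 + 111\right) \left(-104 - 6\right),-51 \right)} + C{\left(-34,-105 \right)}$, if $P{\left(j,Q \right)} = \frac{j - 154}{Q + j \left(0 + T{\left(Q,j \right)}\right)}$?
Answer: $\frac{26889564}{7531} \approx 3570.5$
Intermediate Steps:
$C{\left(u,k \right)} = k u$
$T{\left(D,b \right)} = 2$ ($T{\left(D,b \right)} = 1 - -1 = 1 + 1 = 2$)
$P{\left(j,Q \right)} = \frac{-154 + j}{Q + 2 j}$ ($P{\left(j,Q \right)} = \frac{j - 154}{Q + j \left(0 + 2\right)} = \frac{j - 154}{Q + j 2} = \frac{-154 + j}{Q + 2 j}$)
$P{\left(\left(-77 + 111\right) \left(-104 - 6\right),-51 \right)} + C{\left(-34,-105 \right)} = \frac{-154 + \left(-77 + 111\right) \left(-104 - 6\right)}{-51 + 2 \left(-77 + 111\right) \left(-104 - 6\right)} - -3570 = \frac{-154 + 34 \left(-110\right)}{-51 + 2 \cdot 34 \left(-110\right)} + 3570 = \frac{-154 - 3740}{-51 + 2 \left(-3740\right)} + 3570 = \frac{1}{-51 - 7480} \left(-3894\right) + 3570 = \frac{1}{-7531} \left(-3894\right) + 3570 = \left(- \frac{1}{7531}\right) \left(-3894\right) + 3570 = \frac{3894}{7531} + 3570 = \frac{26889564}{7531}$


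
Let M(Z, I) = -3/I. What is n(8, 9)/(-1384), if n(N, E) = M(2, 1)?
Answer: 3/1384 ≈ 0.0021676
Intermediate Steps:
n(N, E) = -3 (n(N, E) = -3/1 = -3*1 = -3)
n(8, 9)/(-1384) = -3/(-1384) = -1/1384*(-3) = 3/1384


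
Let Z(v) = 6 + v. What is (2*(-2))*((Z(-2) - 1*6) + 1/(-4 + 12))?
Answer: 15/2 ≈ 7.5000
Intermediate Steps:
(2*(-2))*((Z(-2) - 1*6) + 1/(-4 + 12)) = (2*(-2))*(((6 - 2) - 1*6) + 1/(-4 + 12)) = -4*((4 - 6) + 1/8) = -4*(-2 + ⅛) = -4*(-15/8) = 15/2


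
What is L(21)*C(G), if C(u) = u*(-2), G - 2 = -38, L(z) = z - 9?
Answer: 864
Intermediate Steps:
L(z) = -9 + z
G = -36 (G = 2 - 38 = -36)
C(u) = -2*u
L(21)*C(G) = (-9 + 21)*(-2*(-36)) = 12*72 = 864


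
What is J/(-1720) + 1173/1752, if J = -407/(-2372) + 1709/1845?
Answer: 367546281701/549493250400 ≈ 0.66888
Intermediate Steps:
J = 4804663/4376340 (J = -407*(-1/2372) + 1709*(1/1845) = 407/2372 + 1709/1845 = 4804663/4376340 ≈ 1.0979)
J/(-1720) + 1173/1752 = (4804663/4376340)/(-1720) + 1173/1752 = (4804663/4376340)*(-1/1720) + 1173*(1/1752) = -4804663/7527304800 + 391/584 = 367546281701/549493250400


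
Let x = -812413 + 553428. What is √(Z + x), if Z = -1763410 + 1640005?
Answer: I*√382390 ≈ 618.38*I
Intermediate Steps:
x = -258985
Z = -123405
√(Z + x) = √(-123405 - 258985) = √(-382390) = I*√382390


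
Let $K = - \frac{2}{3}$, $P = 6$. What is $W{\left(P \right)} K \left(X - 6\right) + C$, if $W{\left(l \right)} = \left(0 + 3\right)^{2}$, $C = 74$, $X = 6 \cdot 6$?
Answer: $-106$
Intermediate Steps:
$K = - \frac{2}{3}$ ($K = \left(-2\right) \frac{1}{3} = - \frac{2}{3} \approx -0.66667$)
$X = 36$
$W{\left(l \right)} = 9$ ($W{\left(l \right)} = 3^{2} = 9$)
$W{\left(P \right)} K \left(X - 6\right) + C = 9 \left(- \frac{2 \left(36 - 6\right)}{3}\right) + 74 = 9 \left(\left(- \frac{2}{3}\right) 30\right) + 74 = 9 \left(-20\right) + 74 = -180 + 74 = -106$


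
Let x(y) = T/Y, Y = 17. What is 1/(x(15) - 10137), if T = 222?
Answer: -17/172107 ≈ -9.8776e-5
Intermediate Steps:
x(y) = 222/17
1/(x(15) - 10137) = 1/(222/17 - 10137) = 1/(-172107/17) = -17/172107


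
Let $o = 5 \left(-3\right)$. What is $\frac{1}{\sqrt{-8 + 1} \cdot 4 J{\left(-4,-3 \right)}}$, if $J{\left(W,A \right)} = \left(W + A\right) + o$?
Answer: $\frac{i \sqrt{7}}{616} \approx 0.0042951 i$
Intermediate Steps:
$o = -15$
$J{\left(W,A \right)} = -15 + A + W$ ($J{\left(W,A \right)} = \left(W + A\right) - 15 = \left(A + W\right) - 15 = -15 + A + W$)
$\frac{1}{\sqrt{-8 + 1} \cdot 4 J{\left(-4,-3 \right)}} = \frac{1}{\sqrt{-8 + 1} \cdot 4 \left(-15 - 3 - 4\right)} = \frac{1}{\sqrt{-7} \cdot 4 \left(-22\right)} = \frac{1}{i \sqrt{7} \cdot 4 \left(-22\right)} = \frac{1}{4 i \sqrt{7} \left(-22\right)} = \frac{1}{\left(-88\right) i \sqrt{7}} = \frac{i \sqrt{7}}{616}$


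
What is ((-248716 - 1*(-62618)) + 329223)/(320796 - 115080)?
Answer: 143125/205716 ≈ 0.69574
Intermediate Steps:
((-248716 - 1*(-62618)) + 329223)/(320796 - 115080) = ((-248716 + 62618) + 329223)/205716 = (-186098 + 329223)*(1/205716) = 143125*(1/205716) = 143125/205716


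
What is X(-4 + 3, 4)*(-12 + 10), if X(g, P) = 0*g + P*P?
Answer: -32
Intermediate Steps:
X(g, P) = P² (X(g, P) = 0 + P² = P²)
X(-4 + 3, 4)*(-12 + 10) = 4²*(-12 + 10) = 16*(-2) = -32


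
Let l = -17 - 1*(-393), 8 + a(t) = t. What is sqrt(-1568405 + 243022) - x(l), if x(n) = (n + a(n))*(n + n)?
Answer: -559488 + I*sqrt(1325383) ≈ -5.5949e+5 + 1151.3*I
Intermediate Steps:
a(t) = -8 + t
l = 376 (l = -17 + 393 = 376)
x(n) = 2*n*(-8 + 2*n) (x(n) = (n + (-8 + n))*(n + n) = (-8 + 2*n)*(2*n) = 2*n*(-8 + 2*n))
sqrt(-1568405 + 243022) - x(l) = sqrt(-1568405 + 243022) - 4*376*(-4 + 376) = sqrt(-1325383) - 4*376*372 = I*sqrt(1325383) - 1*559488 = I*sqrt(1325383) - 559488 = -559488 + I*sqrt(1325383)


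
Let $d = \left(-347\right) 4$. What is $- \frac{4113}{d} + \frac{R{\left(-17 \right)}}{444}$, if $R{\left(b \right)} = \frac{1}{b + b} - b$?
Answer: $\frac{15722681}{5238312} \approx 3.0015$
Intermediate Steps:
$d = -1388$
$R{\left(b \right)} = \frac{1}{2 b} - b$
$- \frac{4113}{d} + \frac{R{\left(-17 \right)}}{444} = - \frac{4113}{-1388} + \frac{\frac{1}{2 \left(-17\right)} - -17}{444} = \left(-4113\right) \left(- \frac{1}{1388}\right) + \left(\frac{1}{2} \left(- \frac{1}{17}\right) + 17\right) \frac{1}{444} = \frac{4113}{1388} + \left(- \frac{1}{34} + 17\right) \frac{1}{444} = \frac{4113}{1388} + \frac{577}{34} \cdot \frac{1}{444} = \frac{4113}{1388} + \frac{577}{15096} = \frac{15722681}{5238312}$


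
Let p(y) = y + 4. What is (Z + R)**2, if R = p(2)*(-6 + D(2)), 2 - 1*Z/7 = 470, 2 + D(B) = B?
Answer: 10969344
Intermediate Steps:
p(y) = 4 + y
D(B) = -2 + B
Z = -3276 (Z = 14 - 7*470 = 14 - 3290 = -3276)
R = -36 (R = (4 + 2)*(-6 + (-2 + 2)) = 6*(-6 + 0) = 6*(-6) = -36)
(Z + R)**2 = (-3276 - 36)**2 = (-3312)**2 = 10969344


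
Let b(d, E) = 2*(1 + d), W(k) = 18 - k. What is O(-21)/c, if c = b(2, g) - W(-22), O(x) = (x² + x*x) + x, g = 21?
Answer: -861/34 ≈ -25.324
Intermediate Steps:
O(x) = x + 2*x² (O(x) = (x² + x²) + x = 2*x² + x = x + 2*x²)
b(d, E) = 2 + 2*d
c = -34 (c = (2 + 2*2) - (18 - 1*(-22)) = (2 + 4) - (18 + 22) = 6 - 1*40 = 6 - 40 = -34)
O(-21)/c = -21*(1 + 2*(-21))/(-34) = -21*(1 - 42)*(-1/34) = -21*(-41)*(-1/34) = 861*(-1/34) = -861/34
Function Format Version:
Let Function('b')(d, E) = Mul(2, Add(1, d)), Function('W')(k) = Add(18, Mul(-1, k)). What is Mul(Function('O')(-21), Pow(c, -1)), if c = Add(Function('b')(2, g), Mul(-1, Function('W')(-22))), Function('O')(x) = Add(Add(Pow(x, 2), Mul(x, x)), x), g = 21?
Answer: Rational(-861, 34) ≈ -25.324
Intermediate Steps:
Function('O')(x) = Add(x, Mul(2, Pow(x, 2))) (Function('O')(x) = Add(Add(Pow(x, 2), Pow(x, 2)), x) = Add(Mul(2, Pow(x, 2)), x) = Add(x, Mul(2, Pow(x, 2))))
Function('b')(d, E) = Add(2, Mul(2, d))
c = -34 (c = Add(Add(2, Mul(2, 2)), Mul(-1, Add(18, Mul(-1, -22)))) = Add(Add(2, 4), Mul(-1, Add(18, 22))) = Add(6, Mul(-1, 40)) = Add(6, -40) = -34)
Mul(Function('O')(-21), Pow(c, -1)) = Mul(Mul(-21, Add(1, Mul(2, -21))), Pow(-34, -1)) = Mul(Mul(-21, Add(1, -42)), Rational(-1, 34)) = Mul(Mul(-21, -41), Rational(-1, 34)) = Mul(861, Rational(-1, 34)) = Rational(-861, 34)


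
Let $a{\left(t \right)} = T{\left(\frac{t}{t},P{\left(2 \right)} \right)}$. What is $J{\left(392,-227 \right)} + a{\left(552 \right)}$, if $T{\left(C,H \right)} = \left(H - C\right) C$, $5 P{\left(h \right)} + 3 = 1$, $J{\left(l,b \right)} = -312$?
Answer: $- \frac{1567}{5} \approx -313.4$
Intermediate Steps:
$P{\left(h \right)} = - \frac{2}{5}$ ($P{\left(h \right)} = - \frac{3}{5} + \frac{1}{5} \cdot 1 = - \frac{3}{5} + \frac{1}{5} = - \frac{2}{5}$)
$T{\left(C,H \right)} = C \left(H - C\right)$
$a{\left(t \right)} = - \frac{7}{5}$ ($a{\left(t \right)} = \frac{t}{t} \left(- \frac{2}{5} - \frac{t}{t}\right) = 1 \left(- \frac{2}{5} - 1\right) = 1 \left(- \frac{7}{5}\right) = - \frac{7}{5}$)
$J{\left(392,-227 \right)} + a{\left(552 \right)} = -312 - \frac{7}{5} = - \frac{1567}{5}$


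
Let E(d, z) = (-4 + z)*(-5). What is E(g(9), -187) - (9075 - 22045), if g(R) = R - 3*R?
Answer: 13925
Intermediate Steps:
g(R) = -2*R
E(d, z) = 20 - 5*z
E(g(9), -187) - (9075 - 22045) = (20 - 5*(-187)) - (9075 - 22045) = (20 + 935) - 1*(-12970) = 955 + 12970 = 13925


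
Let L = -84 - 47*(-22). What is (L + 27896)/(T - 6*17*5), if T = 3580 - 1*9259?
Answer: -28846/6189 ≈ -4.6609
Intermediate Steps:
T = -5679 (T = 3580 - 9259 = -5679)
L = 950 (L = -84 + 1034 = 950)
(L + 27896)/(T - 6*17*5) = (950 + 27896)/(-5679 - 6*17*5) = 28846/(-5679 - 102*5) = 28846/(-5679 - 510) = 28846/(-6189) = 28846*(-1/6189) = -28846/6189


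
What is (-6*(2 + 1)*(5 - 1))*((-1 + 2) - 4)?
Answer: 216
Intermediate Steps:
(-6*(2 + 1)*(5 - 1))*((-1 + 2) - 4) = (-18*4)*(1 - 4) = -6*12*(-3) = -72*(-3) = 216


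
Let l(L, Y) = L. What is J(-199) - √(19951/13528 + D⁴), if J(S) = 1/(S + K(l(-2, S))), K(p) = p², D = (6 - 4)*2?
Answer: -1/195 - √11779908458/6764 ≈ -16.051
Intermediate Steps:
D = 4 (D = 2*2 = 4)
J(S) = 1/(4 + S) (J(S) = 1/(S + (-2)²) = 1/(S + 4) = 1/(4 + S))
J(-199) - √(19951/13528 + D⁴) = 1/(4 - 199) - √(19951/13528 + 4⁴) = 1/(-195) - √(19951*(1/13528) + 256) = -1/195 - √(19951/13528 + 256) = -1/195 - √(3483119/13528) = -1/195 - √11779908458/6764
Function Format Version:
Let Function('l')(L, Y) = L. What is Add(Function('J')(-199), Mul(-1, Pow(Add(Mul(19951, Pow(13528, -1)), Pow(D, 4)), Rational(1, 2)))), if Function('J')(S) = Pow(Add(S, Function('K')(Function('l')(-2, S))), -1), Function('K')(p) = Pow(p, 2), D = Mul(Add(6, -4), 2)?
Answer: Add(Rational(-1, 195), Mul(Rational(-1, 6764), Pow(11779908458, Rational(1, 2)))) ≈ -16.051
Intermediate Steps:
D = 4 (D = Mul(2, 2) = 4)
Function('J')(S) = Pow(Add(4, S), -1) (Function('J')(S) = Pow(Add(S, Pow(-2, 2)), -1) = Pow(Add(S, 4), -1) = Pow(Add(4, S), -1))
Add(Function('J')(-199), Mul(-1, Pow(Add(Mul(19951, Pow(13528, -1)), Pow(D, 4)), Rational(1, 2)))) = Add(Pow(Add(4, -199), -1), Mul(-1, Pow(Add(Mul(19951, Pow(13528, -1)), Pow(4, 4)), Rational(1, 2)))) = Add(Pow(-195, -1), Mul(-1, Pow(Add(Mul(19951, Rational(1, 13528)), 256), Rational(1, 2)))) = Add(Rational(-1, 195), Mul(-1, Pow(Add(Rational(19951, 13528), 256), Rational(1, 2)))) = Add(Rational(-1, 195), Mul(-1, Pow(Rational(3483119, 13528), Rational(1, 2)))) = Add(Rational(-1, 195), Mul(-1, Mul(Rational(1, 6764), Pow(11779908458, Rational(1, 2))))) = Add(Rational(-1, 195), Mul(Rational(-1, 6764), Pow(11779908458, Rational(1, 2))))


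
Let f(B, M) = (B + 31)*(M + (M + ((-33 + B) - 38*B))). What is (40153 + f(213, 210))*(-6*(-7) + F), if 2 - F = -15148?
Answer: -27169114536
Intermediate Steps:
F = 15150 (F = 2 - 1*(-15148) = 2 + 15148 = 15150)
f(B, M) = (31 + B)*(-33 - 37*B + 2*M) (f(B, M) = (31 + B)*(M + (M + (-33 - 37*B))) = (31 + B)*(M + (-33 + M - 37*B)) = (31 + B)*(-33 - 37*B + 2*M))
(40153 + f(213, 210))*(-6*(-7) + F) = (40153 + (-1023 - 1180*213 - 37*213² + 62*210 + 2*213*210))*(-6*(-7) + 15150) = (40153 + (-1023 - 251340 - 37*45369 + 13020 + 89460))*(42 + 15150) = (40153 + (-1023 - 251340 - 1678653 + 13020 + 89460))*15192 = (40153 - 1828536)*15192 = -1788383*15192 = -27169114536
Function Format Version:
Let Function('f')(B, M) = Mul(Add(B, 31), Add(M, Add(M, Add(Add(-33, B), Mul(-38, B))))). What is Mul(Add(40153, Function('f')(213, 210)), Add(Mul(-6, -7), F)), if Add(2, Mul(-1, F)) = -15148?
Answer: -27169114536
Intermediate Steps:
F = 15150 (F = Add(2, Mul(-1, -15148)) = Add(2, 15148) = 15150)
Function('f')(B, M) = Mul(Add(31, B), Add(-33, Mul(-37, B), Mul(2, M))) (Function('f')(B, M) = Mul(Add(31, B), Add(M, Add(M, Add(-33, Mul(-37, B))))) = Mul(Add(31, B), Add(M, Add(-33, M, Mul(-37, B)))) = Mul(Add(31, B), Add(-33, Mul(-37, B), Mul(2, M))))
Mul(Add(40153, Function('f')(213, 210)), Add(Mul(-6, -7), F)) = Mul(Add(40153, Add(-1023, Mul(-1180, 213), Mul(-37, Pow(213, 2)), Mul(62, 210), Mul(2, 213, 210))), Add(Mul(-6, -7), 15150)) = Mul(Add(40153, Add(-1023, -251340, Mul(-37, 45369), 13020, 89460)), Add(42, 15150)) = Mul(Add(40153, Add(-1023, -251340, -1678653, 13020, 89460)), 15192) = Mul(Add(40153, -1828536), 15192) = Mul(-1788383, 15192) = -27169114536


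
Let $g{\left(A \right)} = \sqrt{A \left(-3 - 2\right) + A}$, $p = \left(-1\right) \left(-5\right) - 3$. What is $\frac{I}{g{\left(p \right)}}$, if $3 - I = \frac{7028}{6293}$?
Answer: $- \frac{1693 i \sqrt{2}}{3596} \approx - 0.66581 i$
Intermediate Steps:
$p = 2$ ($p = 5 - 3 = 2$)
$I = \frac{1693}{899}$ ($I = 3 - \frac{7028}{6293} = 3 - 7028 \cdot \frac{1}{6293} = 3 - \frac{1004}{899} = \frac{1693}{899} \approx 1.8832$)
$g{\left(A \right)} = 2 \sqrt{- A}$ ($g{\left(A \right)} = \sqrt{A \left(-5\right) + A} = \sqrt{- 5 A + A} = \sqrt{- 4 A} = 2 \sqrt{- A}$)
$\frac{I}{g{\left(p \right)}} = \frac{1693}{899 \cdot 2 \sqrt{\left(-1\right) 2}} = \frac{1693}{899 \cdot 2 \sqrt{-2}} = \frac{1693}{899 \cdot 2 i \sqrt{2}} = \frac{1693 \left(- \frac{i \sqrt{2}}{4}\right)}{899} = - \frac{1693 i \sqrt{2}}{3596}$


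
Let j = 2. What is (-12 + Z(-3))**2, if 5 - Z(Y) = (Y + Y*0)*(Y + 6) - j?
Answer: 16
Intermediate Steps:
Z(Y) = 7 - Y*(6 + Y) (Z(Y) = 5 - ((Y + Y*0)*(Y + 6) - 1*2) = 5 - ((Y + 0)*(6 + Y) - 2) = 5 - (Y*(6 + Y) - 2) = 5 - (-2 + Y*(6 + Y)) = 5 + (2 - Y*(6 + Y)) = 7 - Y*(6 + Y))
(-12 + Z(-3))**2 = (-12 + (7 - 1*(-3)**2 - 6*(-3)))**2 = (-12 + (7 - 1*9 + 18))**2 = (-12 + (7 - 9 + 18))**2 = (-12 + 16)**2 = 4**2 = 16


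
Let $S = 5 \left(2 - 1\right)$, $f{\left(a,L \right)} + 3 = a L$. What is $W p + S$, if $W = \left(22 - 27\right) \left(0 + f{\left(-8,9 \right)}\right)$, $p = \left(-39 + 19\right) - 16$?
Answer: $-13495$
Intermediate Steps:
$f{\left(a,L \right)} = -3 + L a$ ($f{\left(a,L \right)} = -3 + a L = -3 + L a$)
$S = 5$ ($S = 5 \cdot 1 = 5$)
$p = -36$ ($p = -20 - 16 = -36$)
$W = 375$ ($W = \left(22 - 27\right) \left(0 + \left(-3 + 9 \left(-8\right)\right)\right) = - 5 \left(0 - 75\right) = \left(-5\right) \left(-75\right) = 375$)
$W p + S = 375 \left(-36\right) + 5 = -13500 + 5 = -13495$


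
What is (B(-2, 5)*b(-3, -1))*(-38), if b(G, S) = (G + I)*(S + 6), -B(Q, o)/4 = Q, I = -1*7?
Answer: 15200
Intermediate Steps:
I = -7
B(Q, o) = -4*Q
b(G, S) = (-7 + G)*(6 + S) (b(G, S) = (G - 7)*(S + 6) = (-7 + G)*(6 + S))
(B(-2, 5)*b(-3, -1))*(-38) = ((-4*(-2))*(-42 - 7*(-1) + 6*(-3) - 3*(-1)))*(-38) = (8*(-42 + 7 - 18 + 3))*(-38) = (8*(-50))*(-38) = -400*(-38) = 15200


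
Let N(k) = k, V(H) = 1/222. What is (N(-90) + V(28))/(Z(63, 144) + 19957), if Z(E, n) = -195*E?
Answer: -19979/1703184 ≈ -0.011730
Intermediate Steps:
V(H) = 1/222
(N(-90) + V(28))/(Z(63, 144) + 19957) = (-90 + 1/222)/(-195*63 + 19957) = -19979/(222*(-12285 + 19957)) = -19979/222/7672 = -19979/222*1/7672 = -19979/1703184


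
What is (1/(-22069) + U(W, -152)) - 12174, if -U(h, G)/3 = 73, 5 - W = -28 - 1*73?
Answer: -273501118/22069 ≈ -12393.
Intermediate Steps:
W = 106 (W = 5 - (-28 - 1*73) = 5 - (-28 - 73) = 5 - 1*(-101) = 5 + 101 = 106)
U(h, G) = -219 (U(h, G) = -3*73 = -219)
(1/(-22069) + U(W, -152)) - 12174 = (1/(-22069) - 219) - 12174 = (-1/22069 - 219) - 12174 = -4833112/22069 - 12174 = -273501118/22069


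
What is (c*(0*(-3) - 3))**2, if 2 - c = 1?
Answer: 9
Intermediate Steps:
c = 1 (c = 2 - 1*1 = 2 - 1 = 1)
(c*(0*(-3) - 3))**2 = (1*(0*(-3) - 3))**2 = (1*(0 - 3))**2 = (1*(-3))**2 = (-3)**2 = 9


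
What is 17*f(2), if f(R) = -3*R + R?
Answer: -68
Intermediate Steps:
f(R) = -2*R
17*f(2) = 17*(-2*2) = 17*(-4) = -68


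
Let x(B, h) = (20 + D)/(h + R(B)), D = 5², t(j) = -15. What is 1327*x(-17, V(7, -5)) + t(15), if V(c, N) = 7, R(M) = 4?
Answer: 59550/11 ≈ 5413.6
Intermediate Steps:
D = 25
x(B, h) = 45/(4 + h) (x(B, h) = (20 + 25)/(h + 4) = 45/(4 + h))
1327*x(-17, V(7, -5)) + t(15) = 1327*(45/(4 + 7)) - 15 = 1327*(45/11) - 15 = 59715/11 - 15 = 59550/11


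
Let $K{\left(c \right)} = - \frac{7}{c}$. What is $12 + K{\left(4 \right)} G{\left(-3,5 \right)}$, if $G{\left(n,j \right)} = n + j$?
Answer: $\frac{17}{2} \approx 8.5$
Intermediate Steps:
$G{\left(n,j \right)} = j + n$
$12 + K{\left(4 \right)} G{\left(-3,5 \right)} = 12 + - \frac{7}{4} \left(5 - 3\right) = 12 + \left(-7\right) \frac{1}{4} \cdot 2 = 12 - \frac{7}{2} = \frac{17}{2}$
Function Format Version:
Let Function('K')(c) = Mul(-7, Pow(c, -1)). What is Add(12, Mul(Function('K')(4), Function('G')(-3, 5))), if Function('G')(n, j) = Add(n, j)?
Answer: Rational(17, 2) ≈ 8.5000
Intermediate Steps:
Function('G')(n, j) = Add(j, n)
Add(12, Mul(Function('K')(4), Function('G')(-3, 5))) = Add(12, Mul(Mul(-7, Pow(4, -1)), Add(5, -3))) = Add(12, Mul(Mul(-7, Rational(1, 4)), 2)) = Add(12, Mul(Rational(-7, 4), 2)) = Add(12, Rational(-7, 2)) = Rational(17, 2)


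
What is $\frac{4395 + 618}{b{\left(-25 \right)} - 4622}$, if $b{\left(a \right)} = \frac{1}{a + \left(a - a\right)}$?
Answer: $- \frac{13925}{12839} \approx -1.0846$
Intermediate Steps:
$b{\left(a \right)} = \frac{1}{a}$ ($b{\left(a \right)} = \frac{1}{a + 0} = \frac{1}{a}$)
$\frac{4395 + 618}{b{\left(-25 \right)} - 4622} = \frac{4395 + 618}{\frac{1}{-25} - 4622} = \frac{5013}{- \frac{1}{25} - 4622} = \frac{5013}{- \frac{115551}{25}} = 5013 \left(- \frac{25}{115551}\right) = - \frac{13925}{12839}$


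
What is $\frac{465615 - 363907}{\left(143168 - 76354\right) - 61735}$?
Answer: $\frac{101708}{5079} \approx 20.025$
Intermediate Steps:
$\frac{465615 - 363907}{\left(143168 - 76354\right) - 61735} = \frac{101708}{\left(143168 - 76354\right) - 61735} = \frac{101708}{66814 - 61735} = \frac{101708}{5079}$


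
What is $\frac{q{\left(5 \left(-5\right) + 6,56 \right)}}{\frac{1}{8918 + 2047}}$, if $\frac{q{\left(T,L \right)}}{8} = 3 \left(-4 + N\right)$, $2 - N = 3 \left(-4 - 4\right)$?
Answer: $5789520$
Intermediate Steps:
$N = 26$ ($N = 2 - 3 \left(-4 - 4\right) = 2 - 3 \left(-8\right) = 2 - -24 = 2 + 24 = 26$)
$q{\left(T,L \right)} = 528$ ($q{\left(T,L \right)} = 8 \cdot 3 \left(-4 + 26\right) = 8 \cdot 3 \cdot 22 = 8 \cdot 66 = 528$)
$\frac{q{\left(5 \left(-5\right) + 6,56 \right)}}{\frac{1}{8918 + 2047}} = \frac{528}{\frac{1}{8918 + 2047}} = \frac{528}{\frac{1}{10965}} = 528 \frac{1}{\frac{1}{10965}} = 528 \cdot 10965 = 5789520$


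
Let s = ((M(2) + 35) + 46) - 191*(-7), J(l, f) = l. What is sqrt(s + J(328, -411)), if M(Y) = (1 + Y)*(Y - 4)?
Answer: 2*sqrt(435) ≈ 41.713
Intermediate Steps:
M(Y) = (1 + Y)*(-4 + Y)
s = 1412 (s = (((-4 + 2**2 - 3*2) + 35) + 46) - 191*(-7) = (((-4 + 4 - 6) + 35) + 46) + 1337 = ((-6 + 35) + 46) + 1337 = (29 + 46) + 1337 = 75 + 1337 = 1412)
sqrt(s + J(328, -411)) = sqrt(1412 + 328) = sqrt(1740) = 2*sqrt(435)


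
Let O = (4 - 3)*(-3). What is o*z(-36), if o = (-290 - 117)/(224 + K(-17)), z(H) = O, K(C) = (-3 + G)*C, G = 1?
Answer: 407/86 ≈ 4.7326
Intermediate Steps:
K(C) = -2*C (K(C) = (-3 + 1)*C = -2*C)
O = -3 (O = 1*(-3) = -3)
z(H) = -3
o = -407/258 (o = (-290 - 117)/(224 - 2*(-17)) = -407/(224 + 34) = -407/258 ≈ -1.5775)
o*z(-36) = -407/258*(-3) = 407/86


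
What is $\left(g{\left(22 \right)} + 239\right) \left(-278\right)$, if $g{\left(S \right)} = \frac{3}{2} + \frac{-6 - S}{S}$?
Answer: $- \frac{731557}{11} \approx -66505.0$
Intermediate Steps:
$g{\left(S \right)} = \frac{3}{2} + \frac{-6 - S}{S}$ ($g{\left(S \right)} = 3 \cdot \frac{1}{2} + \frac{-6 - S}{S} = \frac{3}{2} + \frac{-6 - S}{S}$)
$\left(g{\left(22 \right)} + 239\right) \left(-278\right) = \left(\frac{-12 + 22}{2 \cdot 22} + 239\right) \left(-278\right) = \left(\frac{1}{2} \cdot \frac{1}{22} \cdot 10 + 239\right) \left(-278\right) = \left(\frac{5}{22} + 239\right) \left(-278\right) = \frac{5263}{22} \left(-278\right) = - \frac{731557}{11}$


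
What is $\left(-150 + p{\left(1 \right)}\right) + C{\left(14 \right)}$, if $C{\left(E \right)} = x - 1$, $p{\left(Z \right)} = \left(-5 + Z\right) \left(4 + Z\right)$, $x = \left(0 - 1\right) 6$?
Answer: $-177$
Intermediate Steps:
$x = -6$ ($x = \left(-1\right) 6 = -6$)
$C{\left(E \right)} = -7$ ($C{\left(E \right)} = -6 - 1 = -7$)
$\left(-150 + p{\left(1 \right)}\right) + C{\left(14 \right)} = \left(-150 - \left(21 - 1\right)\right) - 7 = \left(-150 - 20\right) - 7 = -170 - 7 = -177$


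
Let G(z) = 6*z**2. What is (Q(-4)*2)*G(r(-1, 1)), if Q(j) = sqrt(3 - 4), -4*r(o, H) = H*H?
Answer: 3*I/4 ≈ 0.75*I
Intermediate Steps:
r(o, H) = -H**2/4 (r(o, H) = -H*H/4 = -H**2/4)
Q(j) = I (Q(j) = sqrt(-1) = I)
(Q(-4)*2)*G(r(-1, 1)) = (I*2)*(6*(-1/4*1**2)**2) = (2*I)*(6*(-1/4*1)**2) = (2*I)*(6*(-1/4)**2) = (2*I)*(6*(1/16)) = (2*I)*(3/8) = 3*I/4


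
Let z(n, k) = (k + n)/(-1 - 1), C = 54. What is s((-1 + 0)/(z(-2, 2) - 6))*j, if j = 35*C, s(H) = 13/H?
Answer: 147420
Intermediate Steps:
z(n, k) = -k/2 - n/2 (z(n, k) = (k + n)/(-2) = (k + n)*(-½) = -k/2 - n/2)
j = 1890 (j = 35*54 = 1890)
s((-1 + 0)/(z(-2, 2) - 6))*j = (13/(((-1 + 0)/((-½*2 - ½*(-2)) - 6))))*1890 = (13/((-1/((-1 + 1) - 6))))*1890 = (13/((-1/(0 - 6))))*1890 = (13/((-1/(-6))))*1890 = (13/((-1*(-⅙))))*1890 = (13/(⅙))*1890 = (13*6)*1890 = 78*1890 = 147420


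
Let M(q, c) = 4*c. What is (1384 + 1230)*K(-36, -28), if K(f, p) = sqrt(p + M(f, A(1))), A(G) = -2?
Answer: 15684*I ≈ 15684.0*I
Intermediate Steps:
K(f, p) = sqrt(-8 + p) (K(f, p) = sqrt(p + 4*(-2)) = sqrt(p - 8) = sqrt(-8 + p))
(1384 + 1230)*K(-36, -28) = (1384 + 1230)*sqrt(-8 - 28) = 2614*sqrt(-36) = 2614*(6*I) = 15684*I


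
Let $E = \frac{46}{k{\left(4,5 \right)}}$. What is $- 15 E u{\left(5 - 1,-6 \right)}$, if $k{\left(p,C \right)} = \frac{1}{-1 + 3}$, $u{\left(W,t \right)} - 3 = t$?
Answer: $4140$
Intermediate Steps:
$u{\left(W,t \right)} = 3 + t$
$k{\left(p,C \right)} = \frac{1}{2}$
$E = 92$ ($E = 46 \frac{1}{\frac{1}{2}} = 46 \cdot 2 = 92$)
$- 15 E u{\left(5 - 1,-6 \right)} = \left(-15\right) 92 \left(3 - 6\right) = \left(-1380\right) \left(-3\right) = 4140$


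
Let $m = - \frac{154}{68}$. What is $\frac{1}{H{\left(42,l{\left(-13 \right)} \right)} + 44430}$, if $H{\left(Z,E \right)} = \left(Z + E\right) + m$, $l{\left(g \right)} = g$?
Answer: $\frac{34}{1511529} \approx 2.2494 \cdot 10^{-5}$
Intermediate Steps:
$m = - \frac{77}{34}$ ($m = \left(-154\right) \frac{1}{68} = - \frac{77}{34} \approx -2.2647$)
$H{\left(Z,E \right)} = - \frac{77}{34} + E + Z$ ($H{\left(Z,E \right)} = \left(Z + E\right) - \frac{77}{34} = \left(E + Z\right) - \frac{77}{34} = - \frac{77}{34} + E + Z$)
$\frac{1}{H{\left(42,l{\left(-13 \right)} \right)} + 44430} = \frac{1}{\left(- \frac{77}{34} - 13 + 42\right) + 44430} = \frac{1}{\frac{909}{34} + 44430} = \frac{1}{\frac{1511529}{34}} = \frac{34}{1511529}$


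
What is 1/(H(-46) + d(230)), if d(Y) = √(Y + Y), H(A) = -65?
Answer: -13/753 - 2*√115/3765 ≈ -0.022961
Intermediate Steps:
d(Y) = √2*√Y (d(Y) = √(2*Y) = √2*√Y)
1/(H(-46) + d(230)) = 1/(-65 + √2*√230) = 1/(-65 + 2*√115)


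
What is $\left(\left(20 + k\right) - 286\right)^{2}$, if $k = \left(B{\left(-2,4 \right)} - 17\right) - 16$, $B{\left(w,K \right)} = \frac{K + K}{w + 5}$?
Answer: $\frac{790321}{9} \approx 87814.0$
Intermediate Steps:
$B{\left(w,K \right)} = \frac{2 K}{5 + w}$
$k = - \frac{91}{3}$ ($k = \left(2 \cdot 4 \frac{1}{5 - 2} - 17\right) - 16 = \left(2 \cdot 4 \cdot \frac{1}{3} - 17\right) - 16 = \left(\frac{8}{3} - 17\right) - 16 = - \frac{43}{3} - 16 = - \frac{91}{3} \approx -30.333$)
$\left(\left(20 + k\right) - 286\right)^{2} = \left(\left(20 - \frac{91}{3}\right) - 286\right)^{2} = \left(- \frac{31}{3} - 286\right)^{2} = \left(- \frac{889}{3}\right)^{2} = \frac{790321}{9}$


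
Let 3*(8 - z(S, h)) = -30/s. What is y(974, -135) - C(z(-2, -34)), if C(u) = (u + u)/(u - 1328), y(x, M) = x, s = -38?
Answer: 24433084/25085 ≈ 974.01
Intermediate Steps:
z(S, h) = 147/19 (z(S, h) = 8 - (-10)/(-38) = 8 - (-10)*(-1)/38 = 8 - ⅓*15/19 = 8 - 5/19 = 147/19)
C(u) = 2*u/(-1328 + u) (C(u) = (2*u)/(-1328 + u) = 2*u/(-1328 + u))
y(974, -135) - C(z(-2, -34)) = 974 - 2*147/(19*(-1328 + 147/19)) = 974 - 2*147/(19*(-25085/19)) = 974 - 2*147*(-19)/(19*25085) = 974 - 1*(-294/25085) = 974 + 294/25085 = 24433084/25085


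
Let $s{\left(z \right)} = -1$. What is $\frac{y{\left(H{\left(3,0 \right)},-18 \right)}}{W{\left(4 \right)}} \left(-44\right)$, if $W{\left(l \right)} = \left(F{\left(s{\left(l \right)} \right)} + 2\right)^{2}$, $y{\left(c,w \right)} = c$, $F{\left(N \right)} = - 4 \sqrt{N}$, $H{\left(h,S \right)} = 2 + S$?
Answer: $\frac{66}{25} - \frac{88 i}{25} \approx 2.64 - 3.52 i$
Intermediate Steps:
$W{\left(l \right)} = \left(2 - 4 i\right)^{2}$ ($W{\left(l \right)} = \left(- 4 \sqrt{-1} + 2\right)^{2} = \left(- 4 i + 2\right)^{2} = \left(2 - 4 i\right)^{2}$)
$\frac{y{\left(H{\left(3,0 \right)},-18 \right)}}{W{\left(4 \right)}} \left(-44\right) = \frac{2 + 0}{-12 - 16 i} \left(-44\right) = 2 \frac{-12 + 16 i}{400} \left(-44\right) = \frac{-12 + 16 i}{200} \left(-44\right) = - \frac{11 \left(-12 + 16 i\right)}{50}$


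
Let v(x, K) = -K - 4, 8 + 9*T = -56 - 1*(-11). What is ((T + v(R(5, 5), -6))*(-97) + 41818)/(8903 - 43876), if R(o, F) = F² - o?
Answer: -379757/314757 ≈ -1.2065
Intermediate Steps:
T = -53/9 (T = -8/9 + (-56 - 1*(-11))/9 = -8/9 + (-56 + 11)/9 = -8/9 + (⅑)*(-45) = -8/9 - 5 = -53/9 ≈ -5.8889)
v(x, K) = -4 - K
((T + v(R(5, 5), -6))*(-97) + 41818)/(8903 - 43876) = ((-53/9 + (-4 - 1*(-6)))*(-97) + 41818)/(8903 - 43876) = ((-53/9 + (-4 + 6))*(-97) + 41818)/(-34973) = ((-53/9 + 2)*(-97) + 41818)*(-1/34973) = (-35/9*(-97) + 41818)*(-1/34973) = (3395/9 + 41818)*(-1/34973) = (379757/9)*(-1/34973) = -379757/314757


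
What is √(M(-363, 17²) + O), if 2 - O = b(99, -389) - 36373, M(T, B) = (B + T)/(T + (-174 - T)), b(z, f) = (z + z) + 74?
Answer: 7*√5576874/87 ≈ 190.01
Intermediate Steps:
b(z, f) = 74 + 2*z (b(z, f) = 2*z + 74 = 74 + 2*z)
M(T, B) = -B/174 - T/174 (M(T, B) = (B + T)/(-174) = (B + T)*(-1/174) = -B/174 - T/174)
O = 36103 (O = 2 - ((74 + 2*99) - 36373) = 2 - ((74 + 198) - 36373) = 2 - (272 - 36373) = 2 - 1*(-36101) = 2 + 36101 = 36103)
√(M(-363, 17²) + O) = √((-1/174*17² - 1/174*(-363)) + 36103) = √((-1/174*289 + 121/58) + 36103) = √((-289/174 + 121/58) + 36103) = √(37/87 + 36103) = √(3140998/87) = 7*√5576874/87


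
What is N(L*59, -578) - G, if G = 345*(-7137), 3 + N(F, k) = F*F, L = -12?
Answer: 2963526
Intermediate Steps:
N(F, k) = -3 + F² (N(F, k) = -3 + F*F = -3 + F²)
G = -2462265
N(L*59, -578) - G = (-3 + (-12*59)²) - 1*(-2462265) = (-3 + (-708)²) + 2462265 = (-3 + 501264) + 2462265 = 501261 + 2462265 = 2963526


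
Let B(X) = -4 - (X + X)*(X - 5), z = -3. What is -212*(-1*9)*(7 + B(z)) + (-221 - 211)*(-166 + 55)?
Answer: -37908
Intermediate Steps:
B(X) = -4 - 2*X*(-5 + X)
-212*(-1*9)*(7 + B(z)) + (-221 - 211)*(-166 + 55) = -212*(-1*9)*(7 + (-4 - 2*(-3)² + 10*(-3))) + (-221 - 211)*(-166 + 55) = -(-1908)*(7 + (-4 - 2*9 - 30)) - 432*(-111) = -(-1908)*(7 + (-4 - 18 - 30)) + 47952 = -(-1908)*(7 - 52) + 47952 = -(-1908)*(-45) + 47952 = -212*405 + 47952 = -85860 + 47952 = -37908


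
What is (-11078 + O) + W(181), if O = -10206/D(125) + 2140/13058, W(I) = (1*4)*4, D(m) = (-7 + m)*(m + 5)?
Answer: -553981641247/50077430 ≈ -11063.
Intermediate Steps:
D(m) = (-7 + m)*(5 + m)
W(I) = 16 (W(I) = 4*4 = 16)
O = -25110587/50077430 (O = -10206/(-35 + 125**2 - 2*125) + 2140/13058 = -10206/(-35 + 15625 - 250) + 2140*(1/13058) = -10206/15340 + 1070/6529 = -10206*1/15340 + 1070/6529 = -5103/7670 + 1070/6529 = -25110587/50077430 ≈ -0.50144)
(-11078 + O) + W(181) = (-11078 - 25110587/50077430) + 16 = -554782880127/50077430 + 16 = -553981641247/50077430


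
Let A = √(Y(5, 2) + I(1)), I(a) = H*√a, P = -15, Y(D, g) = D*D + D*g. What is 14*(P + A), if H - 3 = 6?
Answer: -210 + 28*√11 ≈ -117.13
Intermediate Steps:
H = 9 (H = 3 + 6 = 9)
Y(D, g) = D² + D*g
I(a) = 9*√a
A = 2*√11 (A = √(5*(5 + 2) + 9*√1) = √(5*7 + 9*1) = √(35 + 9) = √44 = 2*√11 ≈ 6.6332)
14*(P + A) = 14*(-15 + 2*√11) = -210 + 28*√11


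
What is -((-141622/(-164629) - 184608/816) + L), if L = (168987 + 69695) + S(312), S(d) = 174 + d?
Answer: -668727051864/2798693 ≈ -2.3894e+5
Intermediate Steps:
L = 239168 (L = (168987 + 69695) + (174 + 312) = 238682 + 486 = 239168)
-((-141622/(-164629) - 184608/816) + L) = -((-141622/(-164629) - 184608/816) + 239168) = -((-141622*(-1/164629) - 184608*1/816) + 239168) = -((141622/164629 - 3846/17) + 239168) = -(-630755560/2798693 + 239168) = -1*668727051864/2798693 = -668727051864/2798693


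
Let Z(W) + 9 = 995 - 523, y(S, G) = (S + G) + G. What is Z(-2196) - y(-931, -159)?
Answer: 1712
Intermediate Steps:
y(S, G) = S + 2*G (y(S, G) = (G + S) + G = S + 2*G)
Z(W) = 463 (Z(W) = -9 + (995 - 523) = -9 + 472 = 463)
Z(-2196) - y(-931, -159) = 463 - (-931 + 2*(-159)) = 463 - (-931 - 318) = 463 - 1*(-1249) = 463 + 1249 = 1712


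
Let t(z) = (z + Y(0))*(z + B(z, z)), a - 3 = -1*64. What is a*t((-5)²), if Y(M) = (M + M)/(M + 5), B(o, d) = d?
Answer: -76250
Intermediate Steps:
a = -61 (a = 3 - 1*64 = 3 - 64 = -61)
Y(M) = 2*M/(5 + M) (Y(M) = (2*M)/(5 + M) = 2*M/(5 + M))
t(z) = 2*z² (t(z) = (z + 2*0/(5 + 0))*(z + z) = (z + 2*0/5)*(2*z) = (z + 2*0*(⅕))*(2*z) = (z + 0)*(2*z) = z*(2*z) = 2*z²)
a*t((-5)²) = -122*((-5)²)² = -122*25² = -122*625 = -61*1250 = -76250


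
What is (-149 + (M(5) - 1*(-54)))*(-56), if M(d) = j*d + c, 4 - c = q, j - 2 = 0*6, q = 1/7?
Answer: 4544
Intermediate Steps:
q = ⅐ ≈ 0.14286
j = 2 (j = 2 + 0*6 = 2 + 0 = 2)
c = 27/7 (c = 4 - 1*⅐ = 4 - ⅐ = 27/7 ≈ 3.8571)
M(d) = 27/7 + 2*d (M(d) = 2*d + 27/7 = 27/7 + 2*d)
(-149 + (M(5) - 1*(-54)))*(-56) = (-149 + ((27/7 + 2*5) - 1*(-54)))*(-56) = (-149 + ((27/7 + 10) + 54))*(-56) = (-149 + (97/7 + 54))*(-56) = (-149 + 475/7)*(-56) = -568/7*(-56) = 4544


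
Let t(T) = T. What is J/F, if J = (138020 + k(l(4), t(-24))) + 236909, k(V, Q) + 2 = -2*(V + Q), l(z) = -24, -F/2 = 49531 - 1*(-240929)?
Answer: -3641/5640 ≈ -0.64557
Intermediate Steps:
F = -580920 (F = -2*(49531 - 1*(-240929)) = -2*(49531 + 240929) = -2*290460 = -580920)
k(V, Q) = -2 - 2*Q - 2*V (k(V, Q) = -2 - 2*(V + Q) = -2 - 2*(Q + V) = -2 + (-2*Q - 2*V) = -2 - 2*Q - 2*V)
J = 375023 (J = (138020 + (-2 - 2*(-24) - 2*(-24))) + 236909 = (138020 + (-2 + 48 + 48)) + 236909 = (138020 + 94) + 236909 = 138114 + 236909 = 375023)
J/F = 375023/(-580920) = 375023*(-1/580920) = -3641/5640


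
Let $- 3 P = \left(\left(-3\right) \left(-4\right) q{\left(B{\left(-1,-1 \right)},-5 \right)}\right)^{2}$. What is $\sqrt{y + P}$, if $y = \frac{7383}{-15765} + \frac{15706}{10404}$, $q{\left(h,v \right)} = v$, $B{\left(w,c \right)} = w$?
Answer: $\frac{i \sqrt{344468892839570}}{536010} \approx 34.626 i$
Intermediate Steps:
$y = \frac{28465393}{27336510}$ ($y = 7383 \left(- \frac{1}{15765}\right) + 15706 \cdot \frac{1}{10404} = - \frac{2461}{5255} + \frac{7853}{5202} = \frac{28465393}{27336510} \approx 1.0413$)
$P = -1200$ ($P = - \frac{\left(\left(-3\right) \left(-4\right) \left(-5\right)\right)^{2}}{3} = - \frac{\left(12 \left(-5\right)\right)^{2}}{3} = - \frac{\left(-60\right)^{2}}{3} = \left(- \frac{1}{3}\right) 3600 = -1200$)
$\sqrt{y + P} = \sqrt{\frac{28465393}{27336510} - 1200} = \sqrt{- \frac{32775346607}{27336510}} = \frac{i \sqrt{344468892839570}}{536010}$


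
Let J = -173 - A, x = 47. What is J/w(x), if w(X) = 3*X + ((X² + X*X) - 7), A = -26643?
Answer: 13235/2276 ≈ 5.8150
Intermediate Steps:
w(X) = -7 + 2*X² + 3*X (w(X) = 3*X + ((X² + X²) - 7) = 3*X + (2*X² - 7) = 3*X + (-7 + 2*X²) = -7 + 2*X² + 3*X)
J = 26470 (J = -173 - 1*(-26643) = -173 + 26643 = 26470)
J/w(x) = 26470/(-7 + 2*47² + 3*47) = 26470/(-7 + 2*2209 + 141) = 26470/(-7 + 4418 + 141) = 26470/4552 = 26470*(1/4552) = 13235/2276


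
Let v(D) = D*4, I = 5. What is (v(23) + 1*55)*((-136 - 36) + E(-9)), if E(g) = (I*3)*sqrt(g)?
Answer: -25284 + 6615*I ≈ -25284.0 + 6615.0*I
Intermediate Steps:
v(D) = 4*D
E(g) = 15*sqrt(g) (E(g) = (5*3)*sqrt(g) = 15*sqrt(g))
(v(23) + 1*55)*((-136 - 36) + E(-9)) = (4*23 + 1*55)*((-136 - 36) + 15*sqrt(-9)) = (92 + 55)*(-172 + 15*(3*I)) = 147*(-172 + 45*I) = -25284 + 6615*I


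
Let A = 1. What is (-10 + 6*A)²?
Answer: 16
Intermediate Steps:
(-10 + 6*A)² = (-10 + 6*1)² = (-10 + 6)² = (-4)² = 16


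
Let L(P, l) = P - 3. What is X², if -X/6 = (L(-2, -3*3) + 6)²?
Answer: 36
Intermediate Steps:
L(P, l) = -3 + P
X = -6 (X = -6*((-3 - 2) + 6)² = -6*(-5 + 6)² = -6*1² = -6*1 = -6)
X² = (-6)² = 36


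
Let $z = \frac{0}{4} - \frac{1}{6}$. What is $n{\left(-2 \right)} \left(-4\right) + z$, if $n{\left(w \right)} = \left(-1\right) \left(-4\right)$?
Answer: $- \frac{97}{6} \approx -16.167$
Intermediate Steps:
$z = - \frac{1}{6}$ ($z = 0 \cdot \frac{1}{4} - \frac{1}{6} = 0 - \frac{1}{6} = - \frac{1}{6} \approx -0.16667$)
$n{\left(w \right)} = 4$
$n{\left(-2 \right)} \left(-4\right) + z = 4 \left(-4\right) - \frac{1}{6} = -16 - \frac{1}{6} = - \frac{97}{6}$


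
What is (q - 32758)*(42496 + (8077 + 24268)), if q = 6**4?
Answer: -2354647542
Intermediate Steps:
q = 1296
(q - 32758)*(42496 + (8077 + 24268)) = (1296 - 32758)*(42496 + (8077 + 24268)) = -31462*(42496 + 32345) = -31462*74841 = -2354647542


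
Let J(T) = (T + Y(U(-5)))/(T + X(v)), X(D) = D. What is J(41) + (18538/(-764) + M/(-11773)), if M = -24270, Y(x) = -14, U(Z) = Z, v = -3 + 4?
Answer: -339365896/15740501 ≈ -21.560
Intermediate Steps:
v = 1
J(T) = (-14 + T)/(1 + T) (J(T) = (T - 14)/(T + 1) = (-14 + T)/(1 + T))
J(41) + (18538/(-764) + M/(-11773)) = (-14 + 41)/(1 + 41) + (18538/(-764) - 24270/(-11773)) = 27/42 + (18538*(-1/764) - 24270*(-1/11773)) = (1/42)*27 + (-9269/382 + 24270/11773) = 9/14 - 99852797/4497286 = -339365896/15740501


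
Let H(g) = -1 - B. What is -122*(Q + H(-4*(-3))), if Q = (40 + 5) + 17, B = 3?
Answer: -7076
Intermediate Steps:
Q = 62 (Q = 45 + 17 = 62)
H(g) = -4 (H(g) = -1 - 1*3 = -1 - 3 = -4)
-122*(Q + H(-4*(-3))) = -122*(62 - 4) = -122*58 = -7076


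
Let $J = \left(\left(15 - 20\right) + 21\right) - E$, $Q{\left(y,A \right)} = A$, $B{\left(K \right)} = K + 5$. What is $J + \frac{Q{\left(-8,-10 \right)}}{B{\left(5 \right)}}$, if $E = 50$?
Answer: $-35$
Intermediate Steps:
$B{\left(K \right)} = 5 + K$
$J = -34$ ($J = \left(\left(15 - 20\right) + 21\right) - 50 = \left(-5 + 21\right) - 50 = 16 - 50 = -34$)
$J + \frac{Q{\left(-8,-10 \right)}}{B{\left(5 \right)}} = -34 - \frac{10}{5 + 5} = -34 - \frac{10}{10} = -34 - 1 = -35$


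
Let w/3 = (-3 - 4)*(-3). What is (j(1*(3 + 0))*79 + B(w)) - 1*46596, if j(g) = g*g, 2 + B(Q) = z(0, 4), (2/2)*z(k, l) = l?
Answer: -45883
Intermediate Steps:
w = 63 (w = 3*((-3 - 4)*(-3)) = 3*(-7*(-3)) = 3*21 = 63)
z(k, l) = l
B(Q) = 2 (B(Q) = -2 + 4 = 2)
j(g) = g²
(j(1*(3 + 0))*79 + B(w)) - 1*46596 = ((1*(3 + 0))²*79 + 2) - 1*46596 = ((1*3)²*79 + 2) - 46596 = (3²*79 + 2) - 46596 = (9*79 + 2) - 46596 = (711 + 2) - 46596 = 713 - 46596 = -45883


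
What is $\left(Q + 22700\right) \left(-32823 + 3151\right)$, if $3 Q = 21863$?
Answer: $- \frac{2669382136}{3} \approx -8.8979 \cdot 10^{8}$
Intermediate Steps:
$Q = \frac{21863}{3}$ ($Q = \frac{1}{3} \cdot 21863 = \frac{21863}{3} \approx 7287.7$)
$\left(Q + 22700\right) \left(-32823 + 3151\right) = \left(\frac{21863}{3} + 22700\right) \left(-32823 + 3151\right) = \frac{89963}{3} \left(-29672\right) = - \frac{2669382136}{3}$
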